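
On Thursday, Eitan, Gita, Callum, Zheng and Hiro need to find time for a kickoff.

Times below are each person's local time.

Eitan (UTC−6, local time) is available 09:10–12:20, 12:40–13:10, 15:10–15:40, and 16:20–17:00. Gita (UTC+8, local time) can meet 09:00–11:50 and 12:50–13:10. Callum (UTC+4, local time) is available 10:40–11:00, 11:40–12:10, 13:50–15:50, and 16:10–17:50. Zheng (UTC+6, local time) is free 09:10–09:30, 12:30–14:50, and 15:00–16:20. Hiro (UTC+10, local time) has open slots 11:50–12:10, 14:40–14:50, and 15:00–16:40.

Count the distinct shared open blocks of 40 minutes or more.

0

Eitan → UTC: 15:10–18:20, 18:40–19:10, 21:10–21:40, 22:20–23:00.
Gita → UTC: 01:00–03:50, 04:50–05:10.
Callum → UTC: 06:40–07:00, 07:40–08:10, 09:50–11:50, 12:10–13:50.
Zheng → UTC: 03:10–03:30, 06:30–08:50, 09:00–10:20.
Hiro → UTC: 01:50–02:10, 04:40–04:50, 05:00–06:40.
Eitan ∩ Gita: (none).
Eitan ∩ Gita ∩ Callum: (none).
Eitan ∩ Gita ∩ Callum ∩ Zheng: (none).
Eitan ∩ Gita ∩ Callum ∩ Zheng ∩ Hiro: (none).
Windows ≥ 40 min: (none).
That's 0 windows.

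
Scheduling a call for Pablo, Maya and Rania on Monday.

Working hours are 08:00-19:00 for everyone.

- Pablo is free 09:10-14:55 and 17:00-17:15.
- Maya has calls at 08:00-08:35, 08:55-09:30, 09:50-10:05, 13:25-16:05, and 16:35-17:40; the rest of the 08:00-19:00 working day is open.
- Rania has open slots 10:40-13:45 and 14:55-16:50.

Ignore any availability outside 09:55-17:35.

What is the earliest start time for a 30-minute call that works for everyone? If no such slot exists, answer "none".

10:40

Maya free within 08:00–19:00: 08:35–08:55, 09:30–09:50, 10:05–13:25, 16:05–16:35, 17:40–19:00.
Pablo ∩ Maya: 09:30–09:50, 10:05–13:25.
Pablo ∩ Maya ∩ Rania: 10:40–13:25.
Restricted to 09:55–17:35: 10:40–13:25.
Windows ≥ 30 min: 10:40–13:25.
Earliest such window starts at 10:40.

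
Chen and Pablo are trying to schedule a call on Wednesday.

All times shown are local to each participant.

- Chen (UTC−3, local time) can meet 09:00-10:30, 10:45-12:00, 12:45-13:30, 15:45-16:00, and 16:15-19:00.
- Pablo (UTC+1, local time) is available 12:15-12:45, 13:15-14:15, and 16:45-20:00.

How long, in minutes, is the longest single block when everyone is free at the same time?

Chen → UTC: 12:00–13:30, 13:45–15:00, 15:45–16:30, 18:45–19:00, 19:15–22:00.
Pablo → UTC: 11:15–11:45, 12:15–13:15, 15:45–19:00.
Chen ∩ Pablo: 12:15–13:15, 15:45–16:30, 18:45–19:00.
Common window lengths: 60, 45, 15 min; longest is 60.

60 minutes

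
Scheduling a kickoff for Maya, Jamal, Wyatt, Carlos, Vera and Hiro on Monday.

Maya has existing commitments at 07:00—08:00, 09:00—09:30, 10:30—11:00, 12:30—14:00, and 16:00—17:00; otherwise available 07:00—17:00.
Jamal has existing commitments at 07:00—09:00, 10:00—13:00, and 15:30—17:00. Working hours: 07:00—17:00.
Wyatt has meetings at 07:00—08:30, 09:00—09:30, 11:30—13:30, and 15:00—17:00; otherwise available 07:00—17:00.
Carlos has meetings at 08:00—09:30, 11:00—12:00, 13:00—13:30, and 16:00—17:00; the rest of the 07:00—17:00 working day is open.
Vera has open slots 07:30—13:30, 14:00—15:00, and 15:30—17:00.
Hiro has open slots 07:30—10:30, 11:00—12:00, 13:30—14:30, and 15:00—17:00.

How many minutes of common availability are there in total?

Maya free within 07:00–17:00: 08:00–09:00, 09:30–10:30, 11:00–12:30, 14:00–16:00.
Jamal free within 07:00–17:00: 09:00–10:00, 13:00–15:30.
Wyatt free within 07:00–17:00: 08:30–09:00, 09:30–11:30, 13:30–15:00.
Carlos free within 07:00–17:00: 07:00–08:00, 09:30–11:00, 12:00–13:00, 13:30–16:00.
Maya ∩ Jamal: 09:30–10:00, 14:00–15:30.
Maya ∩ Jamal ∩ Wyatt: 09:30–10:00, 14:00–15:00.
Maya ∩ Jamal ∩ Wyatt ∩ Carlos: 09:30–10:00, 14:00–15:00.
Maya ∩ Jamal ∩ Wyatt ∩ Carlos ∩ Vera: 09:30–10:00, 14:00–15:00.
Maya ∩ Jamal ∩ Wyatt ∩ Carlos ∩ Vera ∩ Hiro: 09:30–10:00, 14:00–14:30.
Total common minutes: 30 + 30 = 60.

60 minutes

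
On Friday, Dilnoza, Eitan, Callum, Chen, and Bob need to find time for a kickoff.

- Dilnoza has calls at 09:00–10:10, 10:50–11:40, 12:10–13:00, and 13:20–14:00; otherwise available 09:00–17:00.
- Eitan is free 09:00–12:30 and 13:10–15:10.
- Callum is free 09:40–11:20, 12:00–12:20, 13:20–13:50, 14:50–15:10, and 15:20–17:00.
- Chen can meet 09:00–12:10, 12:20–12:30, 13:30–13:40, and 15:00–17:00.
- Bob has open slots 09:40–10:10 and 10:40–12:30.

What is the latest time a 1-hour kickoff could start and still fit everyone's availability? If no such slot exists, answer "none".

Dilnoza free within 09:00–17:00: 10:10–10:50, 11:40–12:10, 13:00–13:20, 14:00–17:00.
Dilnoza ∩ Eitan: 10:10–10:50, 11:40–12:10, 13:10–13:20, 14:00–15:10.
Dilnoza ∩ Eitan ∩ Callum: 10:10–10:50, 12:00–12:10, 14:50–15:10.
Dilnoza ∩ Eitan ∩ Callum ∩ Chen: 10:10–10:50, 12:00–12:10, 15:00–15:10.
Dilnoza ∩ Eitan ∩ Callum ∩ Chen ∩ Bob: 10:40–10:50, 12:00–12:10.
Windows ≥ 60 min: (none).

none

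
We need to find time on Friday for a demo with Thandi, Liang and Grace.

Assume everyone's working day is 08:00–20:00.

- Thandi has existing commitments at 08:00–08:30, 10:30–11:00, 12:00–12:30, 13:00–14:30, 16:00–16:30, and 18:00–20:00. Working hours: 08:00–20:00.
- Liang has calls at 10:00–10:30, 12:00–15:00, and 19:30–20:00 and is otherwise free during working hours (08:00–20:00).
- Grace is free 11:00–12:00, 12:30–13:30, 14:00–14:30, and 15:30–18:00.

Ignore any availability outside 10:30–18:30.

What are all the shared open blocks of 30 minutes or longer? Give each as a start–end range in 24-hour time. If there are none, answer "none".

11:00–12:00, 15:30–16:00, 16:30–18:00

Thandi free within 08:00–20:00: 08:30–10:30, 11:00–12:00, 12:30–13:00, 14:30–16:00, 16:30–18:00.
Liang free within 08:00–20:00: 08:00–10:00, 10:30–12:00, 15:00–19:30.
Thandi ∩ Liang: 08:30–10:00, 11:00–12:00, 15:00–16:00, 16:30–18:00.
Thandi ∩ Liang ∩ Grace: 11:00–12:00, 15:30–16:00, 16:30–18:00.
Restricted to 10:30–18:30: 11:00–12:00, 15:30–16:00, 16:30–18:00.
Windows ≥ 30 min: 11:00–12:00, 15:30–16:00, 16:30–18:00.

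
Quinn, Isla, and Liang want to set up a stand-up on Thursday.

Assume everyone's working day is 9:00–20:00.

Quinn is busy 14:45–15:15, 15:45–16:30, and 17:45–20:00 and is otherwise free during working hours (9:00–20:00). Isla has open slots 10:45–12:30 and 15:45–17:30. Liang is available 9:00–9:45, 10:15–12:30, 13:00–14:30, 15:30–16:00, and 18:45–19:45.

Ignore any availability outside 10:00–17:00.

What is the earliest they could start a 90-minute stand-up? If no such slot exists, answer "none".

10:45

Quinn free within 09:00–20:00: 09:00–14:45, 15:15–15:45, 16:30–17:45.
Quinn ∩ Isla: 10:45–12:30, 16:30–17:30.
Quinn ∩ Isla ∩ Liang: 10:45–12:30.
Restricted to 10:00–17:00: 10:45–12:30.
Windows ≥ 90 min: 10:45–12:30.
Earliest such window starts at 10:45.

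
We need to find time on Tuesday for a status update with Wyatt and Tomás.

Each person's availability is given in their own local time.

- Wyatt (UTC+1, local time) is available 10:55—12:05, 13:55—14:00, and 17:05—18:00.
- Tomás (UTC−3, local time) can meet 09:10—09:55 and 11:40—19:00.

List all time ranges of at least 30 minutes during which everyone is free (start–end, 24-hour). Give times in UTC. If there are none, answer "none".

16:05–17:00

Wyatt → UTC: 09:55–11:05, 12:55–13:00, 16:05–17:00.
Tomás → UTC: 12:10–12:55, 14:40–22:00.
Wyatt ∩ Tomás: 16:05–17:00.
Windows ≥ 30 min: 16:05–17:00.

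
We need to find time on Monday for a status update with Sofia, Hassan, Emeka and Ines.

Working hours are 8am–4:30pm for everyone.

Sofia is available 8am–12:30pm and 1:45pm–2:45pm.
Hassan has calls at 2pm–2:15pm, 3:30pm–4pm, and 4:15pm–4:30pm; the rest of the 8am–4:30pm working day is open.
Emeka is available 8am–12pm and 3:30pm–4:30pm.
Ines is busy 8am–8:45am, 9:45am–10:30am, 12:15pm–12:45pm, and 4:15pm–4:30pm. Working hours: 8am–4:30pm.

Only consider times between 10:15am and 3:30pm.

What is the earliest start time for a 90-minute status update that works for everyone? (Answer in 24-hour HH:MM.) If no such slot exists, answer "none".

Hassan free within 08:00–16:30: 08:00–14:00, 14:15–15:30, 16:00–16:15.
Ines free within 08:00–16:30: 08:45–09:45, 10:30–12:15, 12:45–16:15.
Sofia ∩ Hassan: 08:00–12:30, 13:45–14:00, 14:15–14:45.
Sofia ∩ Hassan ∩ Emeka: 08:00–12:00.
Sofia ∩ Hassan ∩ Emeka ∩ Ines: 08:45–09:45, 10:30–12:00.
Restricted to 10:15–15:30: 10:30–12:00.
Windows ≥ 90 min: 10:30–12:00.
Earliest such window starts at 10:30.

10:30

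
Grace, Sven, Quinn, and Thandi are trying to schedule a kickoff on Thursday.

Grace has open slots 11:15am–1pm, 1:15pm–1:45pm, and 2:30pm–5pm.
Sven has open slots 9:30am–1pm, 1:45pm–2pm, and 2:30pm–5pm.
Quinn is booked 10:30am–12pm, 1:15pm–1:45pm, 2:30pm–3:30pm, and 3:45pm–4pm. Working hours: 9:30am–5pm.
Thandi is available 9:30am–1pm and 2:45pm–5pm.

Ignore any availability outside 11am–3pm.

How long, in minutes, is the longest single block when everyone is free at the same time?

60 minutes

Quinn free within 09:30–17:00: 09:30–10:30, 12:00–13:15, 13:45–14:30, 15:30–15:45, 16:00–17:00.
Grace ∩ Sven: 11:15–13:00, 14:30–17:00.
Grace ∩ Sven ∩ Quinn: 12:00–13:00, 15:30–15:45, 16:00–17:00.
Grace ∩ Sven ∩ Quinn ∩ Thandi: 12:00–13:00, 15:30–15:45, 16:00–17:00.
Restricted to 11:00–15:00: 12:00–13:00.
Single common window of 60 minutes.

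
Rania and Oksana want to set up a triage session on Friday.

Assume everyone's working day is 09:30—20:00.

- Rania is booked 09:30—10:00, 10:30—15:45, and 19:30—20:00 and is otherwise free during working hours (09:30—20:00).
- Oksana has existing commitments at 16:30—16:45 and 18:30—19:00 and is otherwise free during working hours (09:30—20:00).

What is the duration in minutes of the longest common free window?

Rania free within 09:30–20:00: 10:00–10:30, 15:45–19:30.
Oksana free within 09:30–20:00: 09:30–16:30, 16:45–18:30, 19:00–20:00.
Rania ∩ Oksana: 10:00–10:30, 15:45–16:30, 16:45–18:30, 19:00–19:30.
Common window lengths: 30, 45, 105, 30 min; longest is 105.

105 minutes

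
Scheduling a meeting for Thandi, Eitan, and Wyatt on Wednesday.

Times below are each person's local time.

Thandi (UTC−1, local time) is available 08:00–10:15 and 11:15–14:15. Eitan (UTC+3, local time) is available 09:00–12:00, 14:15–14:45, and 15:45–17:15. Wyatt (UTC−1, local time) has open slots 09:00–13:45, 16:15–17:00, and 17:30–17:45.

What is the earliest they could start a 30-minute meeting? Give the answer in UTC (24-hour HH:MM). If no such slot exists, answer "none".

Thandi → UTC: 09:00–11:15, 12:15–15:15.
Eitan → UTC: 06:00–09:00, 11:15–11:45, 12:45–14:15.
Wyatt → UTC: 10:00–14:45, 17:15–18:00, 18:30–18:45.
Thandi ∩ Eitan: 12:45–14:15.
Thandi ∩ Eitan ∩ Wyatt: 12:45–14:15.
Windows ≥ 30 min: 12:45–14:15.
Earliest such window starts at 12:45.

12:45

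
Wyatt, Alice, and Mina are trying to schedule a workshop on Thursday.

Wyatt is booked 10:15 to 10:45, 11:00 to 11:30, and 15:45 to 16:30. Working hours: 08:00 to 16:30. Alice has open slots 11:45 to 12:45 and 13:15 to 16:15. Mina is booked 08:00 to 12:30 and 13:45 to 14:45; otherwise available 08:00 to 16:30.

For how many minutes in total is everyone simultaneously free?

105 minutes

Wyatt free within 08:00–16:30: 08:00–10:15, 10:45–11:00, 11:30–15:45.
Mina free within 08:00–16:30: 12:30–13:45, 14:45–16:30.
Wyatt ∩ Alice: 11:45–12:45, 13:15–15:45.
Wyatt ∩ Alice ∩ Mina: 12:30–12:45, 13:15–13:45, 14:45–15:45.
Total common minutes: 15 + 30 + 60 = 105.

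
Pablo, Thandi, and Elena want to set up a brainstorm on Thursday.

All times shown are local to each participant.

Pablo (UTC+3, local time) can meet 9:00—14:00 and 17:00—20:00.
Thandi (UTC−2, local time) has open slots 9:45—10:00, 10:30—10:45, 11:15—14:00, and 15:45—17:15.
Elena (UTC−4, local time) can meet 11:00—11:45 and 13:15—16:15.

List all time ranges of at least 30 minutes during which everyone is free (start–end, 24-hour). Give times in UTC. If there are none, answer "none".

15:00–15:45

Pablo → UTC: 06:00–11:00, 14:00–17:00.
Thandi → UTC: 11:45–12:00, 12:30–12:45, 13:15–16:00, 17:45–19:15.
Elena → UTC: 15:00–15:45, 17:15–20:15.
Pablo ∩ Thandi: 14:00–16:00.
Pablo ∩ Thandi ∩ Elena: 15:00–15:45.
Windows ≥ 30 min: 15:00–15:45.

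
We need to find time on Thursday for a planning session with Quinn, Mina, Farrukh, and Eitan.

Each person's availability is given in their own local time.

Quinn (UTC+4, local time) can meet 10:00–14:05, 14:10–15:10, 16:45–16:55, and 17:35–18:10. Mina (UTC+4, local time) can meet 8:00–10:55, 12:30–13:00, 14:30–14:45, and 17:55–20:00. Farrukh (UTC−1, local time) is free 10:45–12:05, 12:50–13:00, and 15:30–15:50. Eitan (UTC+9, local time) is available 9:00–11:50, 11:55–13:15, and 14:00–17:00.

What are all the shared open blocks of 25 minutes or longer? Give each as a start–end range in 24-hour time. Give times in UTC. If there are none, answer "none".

Quinn → UTC: 06:00–10:05, 10:10–11:10, 12:45–12:55, 13:35–14:10.
Mina → UTC: 04:00–06:55, 08:30–09:00, 10:30–10:45, 13:55–16:00.
Farrukh → UTC: 11:45–13:05, 13:50–14:00, 16:30–16:50.
Eitan → UTC: 00:00–02:50, 02:55–04:15, 05:00–08:00.
Quinn ∩ Mina: 06:00–06:55, 08:30–09:00, 10:30–10:45, 13:55–14:10.
Quinn ∩ Mina ∩ Farrukh: 13:55–14:00.
Quinn ∩ Mina ∩ Farrukh ∩ Eitan: (none).
Windows ≥ 25 min: (none).

none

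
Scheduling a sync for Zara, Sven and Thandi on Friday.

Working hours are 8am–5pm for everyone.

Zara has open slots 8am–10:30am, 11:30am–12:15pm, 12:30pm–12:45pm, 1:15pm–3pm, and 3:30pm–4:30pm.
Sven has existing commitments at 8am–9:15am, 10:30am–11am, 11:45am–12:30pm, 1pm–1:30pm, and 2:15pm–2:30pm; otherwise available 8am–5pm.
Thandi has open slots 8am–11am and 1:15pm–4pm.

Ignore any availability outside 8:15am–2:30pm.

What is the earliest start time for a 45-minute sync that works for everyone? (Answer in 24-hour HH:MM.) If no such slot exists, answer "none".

Sven free within 08:00–17:00: 09:15–10:30, 11:00–11:45, 12:30–13:00, 13:30–14:15, 14:30–17:00.
Zara ∩ Sven: 09:15–10:30, 11:30–11:45, 12:30–12:45, 13:30–14:15, 14:30–15:00, 15:30–16:30.
Zara ∩ Sven ∩ Thandi: 09:15–10:30, 13:30–14:15, 14:30–15:00, 15:30–16:00.
Restricted to 08:15–14:30: 09:15–10:30, 13:30–14:15.
Windows ≥ 45 min: 09:15–10:30, 13:30–14:15.
Earliest such window starts at 09:15.

09:15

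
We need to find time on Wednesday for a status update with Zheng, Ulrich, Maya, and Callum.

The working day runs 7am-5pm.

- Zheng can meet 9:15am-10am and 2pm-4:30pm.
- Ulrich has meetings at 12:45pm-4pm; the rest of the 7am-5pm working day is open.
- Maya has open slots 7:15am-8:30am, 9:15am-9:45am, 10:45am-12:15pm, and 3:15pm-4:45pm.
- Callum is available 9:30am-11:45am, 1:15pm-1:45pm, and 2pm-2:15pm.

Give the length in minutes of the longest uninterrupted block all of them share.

15 minutes

Ulrich free within 07:00–17:00: 07:00–12:45, 16:00–17:00.
Zheng ∩ Ulrich: 09:15–10:00, 16:00–16:30.
Zheng ∩ Ulrich ∩ Maya: 09:15–09:45, 16:00–16:30.
Zheng ∩ Ulrich ∩ Maya ∩ Callum: 09:30–09:45.
Single common window of 15 minutes.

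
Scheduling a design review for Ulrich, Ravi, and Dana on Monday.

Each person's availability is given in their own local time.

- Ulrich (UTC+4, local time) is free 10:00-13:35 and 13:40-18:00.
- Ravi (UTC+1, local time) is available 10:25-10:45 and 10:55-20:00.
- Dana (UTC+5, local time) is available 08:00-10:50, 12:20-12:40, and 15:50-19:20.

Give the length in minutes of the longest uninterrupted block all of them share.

190 minutes

Ulrich → UTC: 06:00–09:35, 09:40–14:00.
Ravi → UTC: 09:25–09:45, 09:55–19:00.
Dana → UTC: 03:00–05:50, 07:20–07:40, 10:50–14:20.
Ulrich ∩ Ravi: 09:25–09:35, 09:40–09:45, 09:55–14:00.
Ulrich ∩ Ravi ∩ Dana: 10:50–14:00.
Single common window of 190 minutes.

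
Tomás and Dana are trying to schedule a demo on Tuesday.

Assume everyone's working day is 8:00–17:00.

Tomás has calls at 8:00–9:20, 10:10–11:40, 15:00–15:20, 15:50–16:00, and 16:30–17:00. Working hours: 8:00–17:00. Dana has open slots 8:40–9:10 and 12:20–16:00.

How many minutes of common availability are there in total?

Tomás free within 08:00–17:00: 09:20–10:10, 11:40–15:00, 15:20–15:50, 16:00–16:30.
Tomás ∩ Dana: 12:20–15:00, 15:20–15:50.
Total common minutes: 160 + 30 = 190.

190 minutes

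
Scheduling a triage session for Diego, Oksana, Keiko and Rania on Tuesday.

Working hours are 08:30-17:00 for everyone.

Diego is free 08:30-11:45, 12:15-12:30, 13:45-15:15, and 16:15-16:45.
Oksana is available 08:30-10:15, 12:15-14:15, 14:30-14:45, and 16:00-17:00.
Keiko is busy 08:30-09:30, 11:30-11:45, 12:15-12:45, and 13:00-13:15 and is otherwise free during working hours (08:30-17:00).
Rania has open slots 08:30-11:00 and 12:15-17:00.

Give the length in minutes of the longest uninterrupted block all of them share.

Keiko free within 08:30–17:00: 09:30–11:30, 11:45–12:15, 12:45–13:00, 13:15–17:00.
Diego ∩ Oksana: 08:30–10:15, 12:15–12:30, 13:45–14:15, 14:30–14:45, 16:15–16:45.
Diego ∩ Oksana ∩ Keiko: 09:30–10:15, 13:45–14:15, 14:30–14:45, 16:15–16:45.
Diego ∩ Oksana ∩ Keiko ∩ Rania: 09:30–10:15, 13:45–14:15, 14:30–14:45, 16:15–16:45.
Common window lengths: 45, 30, 15, 30 min; longest is 45.

45 minutes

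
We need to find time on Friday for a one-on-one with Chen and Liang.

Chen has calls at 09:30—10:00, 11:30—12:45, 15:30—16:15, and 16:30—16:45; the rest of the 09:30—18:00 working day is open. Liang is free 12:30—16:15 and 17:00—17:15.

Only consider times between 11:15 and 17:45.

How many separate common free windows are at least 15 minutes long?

Chen free within 09:30–18:00: 10:00–11:30, 12:45–15:30, 16:15–16:30, 16:45–18:00.
Chen ∩ Liang: 12:45–15:30, 17:00–17:15.
Restricted to 11:15–17:45: 12:45–15:30, 17:00–17:15.
Windows ≥ 15 min: 12:45–15:30, 17:00–17:15.
That's 2 windows.

2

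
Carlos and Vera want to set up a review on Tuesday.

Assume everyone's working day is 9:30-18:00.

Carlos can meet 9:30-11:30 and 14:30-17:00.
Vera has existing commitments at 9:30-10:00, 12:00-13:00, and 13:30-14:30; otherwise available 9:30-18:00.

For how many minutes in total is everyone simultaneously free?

Vera free within 09:30–18:00: 10:00–12:00, 13:00–13:30, 14:30–18:00.
Carlos ∩ Vera: 10:00–11:30, 14:30–17:00.
Total common minutes: 90 + 150 = 240.

240 minutes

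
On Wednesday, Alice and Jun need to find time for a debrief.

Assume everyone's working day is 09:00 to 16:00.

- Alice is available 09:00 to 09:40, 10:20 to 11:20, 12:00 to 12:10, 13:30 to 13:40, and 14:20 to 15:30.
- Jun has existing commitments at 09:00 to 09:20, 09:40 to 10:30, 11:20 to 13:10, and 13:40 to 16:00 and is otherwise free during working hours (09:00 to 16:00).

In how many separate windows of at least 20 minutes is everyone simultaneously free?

2

Jun free within 09:00–16:00: 09:20–09:40, 10:30–11:20, 13:10–13:40.
Alice ∩ Jun: 09:20–09:40, 10:30–11:20, 13:30–13:40.
Windows ≥ 20 min: 09:20–09:40, 10:30–11:20.
That's 2 windows.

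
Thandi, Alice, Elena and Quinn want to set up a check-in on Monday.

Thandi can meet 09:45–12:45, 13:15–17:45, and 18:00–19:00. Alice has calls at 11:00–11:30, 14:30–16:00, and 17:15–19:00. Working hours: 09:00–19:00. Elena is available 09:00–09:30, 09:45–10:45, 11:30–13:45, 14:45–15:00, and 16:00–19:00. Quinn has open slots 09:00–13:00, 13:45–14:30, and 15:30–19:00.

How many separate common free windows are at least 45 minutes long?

Alice free within 09:00–19:00: 09:00–11:00, 11:30–14:30, 16:00–17:15.
Thandi ∩ Alice: 09:45–11:00, 11:30–12:45, 13:15–14:30, 16:00–17:15.
Thandi ∩ Alice ∩ Elena: 09:45–10:45, 11:30–12:45, 13:15–13:45, 16:00–17:15.
Thandi ∩ Alice ∩ Elena ∩ Quinn: 09:45–10:45, 11:30–12:45, 16:00–17:15.
Windows ≥ 45 min: 09:45–10:45, 11:30–12:45, 16:00–17:15.
That's 3 windows.

3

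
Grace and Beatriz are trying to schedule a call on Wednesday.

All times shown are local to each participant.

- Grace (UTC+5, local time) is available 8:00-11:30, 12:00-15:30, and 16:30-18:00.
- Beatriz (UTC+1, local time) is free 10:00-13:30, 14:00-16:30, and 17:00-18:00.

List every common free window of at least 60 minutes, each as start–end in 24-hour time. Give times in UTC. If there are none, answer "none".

09:00–10:30, 11:30–12:30

Grace → UTC: 03:00–06:30, 07:00–10:30, 11:30–13:00.
Beatriz → UTC: 09:00–12:30, 13:00–15:30, 16:00–17:00.
Grace ∩ Beatriz: 09:00–10:30, 11:30–12:30.
Windows ≥ 60 min: 09:00–10:30, 11:30–12:30.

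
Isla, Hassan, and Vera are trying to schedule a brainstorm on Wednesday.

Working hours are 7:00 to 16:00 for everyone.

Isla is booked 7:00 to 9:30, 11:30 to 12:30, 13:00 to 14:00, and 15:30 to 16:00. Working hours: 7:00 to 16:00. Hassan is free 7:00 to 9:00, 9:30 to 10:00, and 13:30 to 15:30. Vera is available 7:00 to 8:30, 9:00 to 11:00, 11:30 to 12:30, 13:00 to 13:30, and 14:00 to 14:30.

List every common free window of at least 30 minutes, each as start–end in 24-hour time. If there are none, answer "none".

Isla free within 07:00–16:00: 09:30–11:30, 12:30–13:00, 14:00–15:30.
Isla ∩ Hassan: 09:30–10:00, 14:00–15:30.
Isla ∩ Hassan ∩ Vera: 09:30–10:00, 14:00–14:30.
Windows ≥ 30 min: 09:30–10:00, 14:00–14:30.

09:30–10:00, 14:00–14:30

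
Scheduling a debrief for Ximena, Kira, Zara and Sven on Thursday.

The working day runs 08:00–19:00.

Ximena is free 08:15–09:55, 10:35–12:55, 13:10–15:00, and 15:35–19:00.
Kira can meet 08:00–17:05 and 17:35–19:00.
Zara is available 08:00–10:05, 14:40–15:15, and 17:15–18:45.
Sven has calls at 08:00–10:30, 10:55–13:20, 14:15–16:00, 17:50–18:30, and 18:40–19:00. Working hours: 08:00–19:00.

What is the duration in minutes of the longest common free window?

15 minutes

Sven free within 08:00–19:00: 10:30–10:55, 13:20–14:15, 16:00–17:50, 18:30–18:40.
Ximena ∩ Kira: 08:15–09:55, 10:35–12:55, 13:10–15:00, 15:35–17:05, 17:35–19:00.
Ximena ∩ Kira ∩ Zara: 08:15–09:55, 14:40–15:00, 17:35–18:45.
Ximena ∩ Kira ∩ Zara ∩ Sven: 17:35–17:50, 18:30–18:40.
Common window lengths: 15, 10 min; longest is 15.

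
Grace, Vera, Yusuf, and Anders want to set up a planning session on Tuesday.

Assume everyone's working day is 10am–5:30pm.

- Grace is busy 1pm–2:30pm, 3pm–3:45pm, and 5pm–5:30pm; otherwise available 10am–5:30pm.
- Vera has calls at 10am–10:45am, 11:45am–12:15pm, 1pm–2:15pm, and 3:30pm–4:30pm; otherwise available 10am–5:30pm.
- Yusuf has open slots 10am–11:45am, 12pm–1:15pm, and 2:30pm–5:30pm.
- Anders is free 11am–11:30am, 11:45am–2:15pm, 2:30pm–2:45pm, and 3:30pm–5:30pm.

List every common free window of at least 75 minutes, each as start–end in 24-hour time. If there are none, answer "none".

Grace free within 10:00–17:30: 10:00–13:00, 14:30–15:00, 15:45–17:00.
Vera free within 10:00–17:30: 10:45–11:45, 12:15–13:00, 14:15–15:30, 16:30–17:30.
Grace ∩ Vera: 10:45–11:45, 12:15–13:00, 14:30–15:00, 16:30–17:00.
Grace ∩ Vera ∩ Yusuf: 10:45–11:45, 12:15–13:00, 14:30–15:00, 16:30–17:00.
Grace ∩ Vera ∩ Yusuf ∩ Anders: 11:00–11:30, 12:15–13:00, 14:30–14:45, 16:30–17:00.
Windows ≥ 75 min: (none).

none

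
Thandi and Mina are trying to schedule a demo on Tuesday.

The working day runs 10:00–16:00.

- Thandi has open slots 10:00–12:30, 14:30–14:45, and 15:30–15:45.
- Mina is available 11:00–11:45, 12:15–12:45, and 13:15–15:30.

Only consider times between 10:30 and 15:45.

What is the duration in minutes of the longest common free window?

45 minutes

Thandi ∩ Mina: 11:00–11:45, 12:15–12:30, 14:30–14:45.
Restricted to 10:30–15:45: 11:00–11:45, 12:15–12:30, 14:30–14:45.
Common window lengths: 45, 15, 15 min; longest is 45.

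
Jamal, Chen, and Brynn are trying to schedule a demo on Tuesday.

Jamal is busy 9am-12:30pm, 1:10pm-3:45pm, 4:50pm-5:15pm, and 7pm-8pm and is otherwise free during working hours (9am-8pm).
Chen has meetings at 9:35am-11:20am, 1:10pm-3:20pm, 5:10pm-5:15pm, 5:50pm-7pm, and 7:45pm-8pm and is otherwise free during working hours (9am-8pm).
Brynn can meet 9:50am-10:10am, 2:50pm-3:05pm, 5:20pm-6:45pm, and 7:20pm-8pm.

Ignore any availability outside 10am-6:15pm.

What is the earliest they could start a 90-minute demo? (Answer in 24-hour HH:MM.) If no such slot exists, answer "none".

Jamal free within 09:00–20:00: 12:30–13:10, 15:45–16:50, 17:15–19:00.
Chen free within 09:00–20:00: 09:00–09:35, 11:20–13:10, 15:20–17:10, 17:15–17:50, 19:00–19:45.
Jamal ∩ Chen: 12:30–13:10, 15:45–16:50, 17:15–17:50.
Jamal ∩ Chen ∩ Brynn: 17:20–17:50.
Restricted to 10:00–18:15: 17:20–17:50.
Windows ≥ 90 min: (none).

none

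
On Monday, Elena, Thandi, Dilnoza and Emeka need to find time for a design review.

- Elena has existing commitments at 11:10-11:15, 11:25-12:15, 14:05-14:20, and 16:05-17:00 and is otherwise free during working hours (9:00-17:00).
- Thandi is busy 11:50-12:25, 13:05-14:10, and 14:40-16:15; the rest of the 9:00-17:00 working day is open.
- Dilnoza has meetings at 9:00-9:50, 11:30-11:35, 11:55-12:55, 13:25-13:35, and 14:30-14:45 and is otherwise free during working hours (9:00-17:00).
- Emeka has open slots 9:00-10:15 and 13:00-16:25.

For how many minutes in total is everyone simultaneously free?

40 minutes

Elena free within 09:00–17:00: 09:00–11:10, 11:15–11:25, 12:15–14:05, 14:20–16:05.
Thandi free within 09:00–17:00: 09:00–11:50, 12:25–13:05, 14:10–14:40, 16:15–17:00.
Dilnoza free within 09:00–17:00: 09:50–11:30, 11:35–11:55, 12:55–13:25, 13:35–14:30, 14:45–17:00.
Elena ∩ Thandi: 09:00–11:10, 11:15–11:25, 12:25–13:05, 14:20–14:40.
Elena ∩ Thandi ∩ Dilnoza: 09:50–11:10, 11:15–11:25, 12:55–13:05, 14:20–14:30.
Elena ∩ Thandi ∩ Dilnoza ∩ Emeka: 09:50–10:15, 13:00–13:05, 14:20–14:30.
Total common minutes: 25 + 5 + 10 = 40.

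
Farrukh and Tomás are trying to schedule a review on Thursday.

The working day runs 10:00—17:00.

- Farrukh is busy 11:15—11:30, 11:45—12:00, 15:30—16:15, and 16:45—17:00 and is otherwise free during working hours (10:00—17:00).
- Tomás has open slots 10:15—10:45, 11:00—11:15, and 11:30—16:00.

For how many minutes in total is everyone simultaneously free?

Farrukh free within 10:00–17:00: 10:00–11:15, 11:30–11:45, 12:00–15:30, 16:15–16:45.
Farrukh ∩ Tomás: 10:15–10:45, 11:00–11:15, 11:30–11:45, 12:00–15:30.
Total common minutes: 30 + 15 + 15 + 210 = 270.

270 minutes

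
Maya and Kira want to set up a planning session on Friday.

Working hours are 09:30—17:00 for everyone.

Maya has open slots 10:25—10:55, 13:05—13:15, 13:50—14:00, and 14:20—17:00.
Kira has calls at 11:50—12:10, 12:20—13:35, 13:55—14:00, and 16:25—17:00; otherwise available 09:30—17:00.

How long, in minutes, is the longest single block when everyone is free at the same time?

125 minutes

Kira free within 09:30–17:00: 09:30–11:50, 12:10–12:20, 13:35–13:55, 14:00–16:25.
Maya ∩ Kira: 10:25–10:55, 13:50–13:55, 14:20–16:25.
Common window lengths: 30, 5, 125 min; longest is 125.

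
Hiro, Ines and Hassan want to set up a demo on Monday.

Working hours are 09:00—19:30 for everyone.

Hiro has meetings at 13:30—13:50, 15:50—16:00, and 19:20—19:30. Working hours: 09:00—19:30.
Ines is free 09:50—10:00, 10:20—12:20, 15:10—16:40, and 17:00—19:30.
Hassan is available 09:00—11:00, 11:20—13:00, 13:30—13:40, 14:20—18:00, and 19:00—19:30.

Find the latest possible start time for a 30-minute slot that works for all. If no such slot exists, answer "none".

17:30

Hiro free within 09:00–19:30: 09:00–13:30, 13:50–15:50, 16:00–19:20.
Hiro ∩ Ines: 09:50–10:00, 10:20–12:20, 15:10–15:50, 16:00–16:40, 17:00–19:20.
Hiro ∩ Ines ∩ Hassan: 09:50–10:00, 10:20–11:00, 11:20–12:20, 15:10–15:50, 16:00–16:40, 17:00–18:00, 19:00–19:20.
Windows ≥ 30 min: 10:20–11:00, 11:20–12:20, 15:10–15:50, 16:00–16:40, 17:00–18:00.
Latest start in the last window 17:00–18:00 is 18:00 − 30 min = 17:30.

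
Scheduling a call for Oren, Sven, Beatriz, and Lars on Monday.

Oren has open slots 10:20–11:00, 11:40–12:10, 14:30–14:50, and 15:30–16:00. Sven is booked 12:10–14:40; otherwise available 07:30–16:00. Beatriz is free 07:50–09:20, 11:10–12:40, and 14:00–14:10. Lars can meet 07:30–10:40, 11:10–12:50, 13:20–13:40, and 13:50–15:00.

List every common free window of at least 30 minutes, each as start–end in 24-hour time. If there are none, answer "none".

11:40–12:10

Sven free within 07:30–16:00: 07:30–12:10, 14:40–16:00.
Oren ∩ Sven: 10:20–11:00, 11:40–12:10, 14:40–14:50, 15:30–16:00.
Oren ∩ Sven ∩ Beatriz: 11:40–12:10.
Oren ∩ Sven ∩ Beatriz ∩ Lars: 11:40–12:10.
Windows ≥ 30 min: 11:40–12:10.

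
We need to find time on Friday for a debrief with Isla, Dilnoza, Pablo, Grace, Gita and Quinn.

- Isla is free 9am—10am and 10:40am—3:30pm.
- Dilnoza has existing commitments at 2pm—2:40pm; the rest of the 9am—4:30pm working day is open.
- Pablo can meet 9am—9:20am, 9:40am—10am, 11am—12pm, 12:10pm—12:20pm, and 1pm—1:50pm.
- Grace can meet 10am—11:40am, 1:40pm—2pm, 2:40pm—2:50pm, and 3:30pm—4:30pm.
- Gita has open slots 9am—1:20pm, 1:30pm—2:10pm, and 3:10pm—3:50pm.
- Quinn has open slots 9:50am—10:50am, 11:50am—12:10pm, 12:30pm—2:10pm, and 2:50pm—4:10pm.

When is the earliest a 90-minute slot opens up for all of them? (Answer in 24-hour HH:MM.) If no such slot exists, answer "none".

Dilnoza free within 09:00–16:30: 09:00–14:00, 14:40–16:30.
Isla ∩ Dilnoza: 09:00–10:00, 10:40–14:00, 14:40–15:30.
Isla ∩ Dilnoza ∩ Pablo: 09:00–09:20, 09:40–10:00, 11:00–12:00, 12:10–12:20, 13:00–13:50.
Isla ∩ Dilnoza ∩ Pablo ∩ Grace: 11:00–11:40, 13:40–13:50.
Isla ∩ Dilnoza ∩ Pablo ∩ Grace ∩ Gita: 11:00–11:40, 13:40–13:50.
Isla ∩ Dilnoza ∩ Pablo ∩ Grace ∩ Gita ∩ Quinn: 13:40–13:50.
Windows ≥ 90 min: (none).

none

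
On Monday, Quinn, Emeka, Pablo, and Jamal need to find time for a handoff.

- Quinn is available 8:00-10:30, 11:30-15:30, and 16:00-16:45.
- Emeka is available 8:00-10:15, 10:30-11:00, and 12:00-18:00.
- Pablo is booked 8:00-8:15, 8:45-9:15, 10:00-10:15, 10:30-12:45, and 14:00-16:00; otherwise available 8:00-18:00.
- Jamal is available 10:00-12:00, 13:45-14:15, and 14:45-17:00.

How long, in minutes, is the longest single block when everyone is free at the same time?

Pablo free within 08:00–18:00: 08:15–08:45, 09:15–10:00, 10:15–10:30, 12:45–14:00, 16:00–18:00.
Quinn ∩ Emeka: 08:00–10:15, 12:00–15:30, 16:00–16:45.
Quinn ∩ Emeka ∩ Pablo: 08:15–08:45, 09:15–10:00, 12:45–14:00, 16:00–16:45.
Quinn ∩ Emeka ∩ Pablo ∩ Jamal: 13:45–14:00, 16:00–16:45.
Common window lengths: 15, 45 min; longest is 45.

45 minutes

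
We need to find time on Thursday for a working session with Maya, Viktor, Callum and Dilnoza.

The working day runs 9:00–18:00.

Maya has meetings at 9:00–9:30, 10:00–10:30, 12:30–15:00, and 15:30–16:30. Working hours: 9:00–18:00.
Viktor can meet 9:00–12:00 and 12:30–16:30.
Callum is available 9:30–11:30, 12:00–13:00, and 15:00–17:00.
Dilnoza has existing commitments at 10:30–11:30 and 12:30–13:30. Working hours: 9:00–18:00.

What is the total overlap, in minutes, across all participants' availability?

60 minutes

Maya free within 09:00–18:00: 09:30–10:00, 10:30–12:30, 15:00–15:30, 16:30–18:00.
Dilnoza free within 09:00–18:00: 09:00–10:30, 11:30–12:30, 13:30–18:00.
Maya ∩ Viktor: 09:30–10:00, 10:30–12:00, 15:00–15:30.
Maya ∩ Viktor ∩ Callum: 09:30–10:00, 10:30–11:30, 15:00–15:30.
Maya ∩ Viktor ∩ Callum ∩ Dilnoza: 09:30–10:00, 15:00–15:30.
Total common minutes: 30 + 30 = 60.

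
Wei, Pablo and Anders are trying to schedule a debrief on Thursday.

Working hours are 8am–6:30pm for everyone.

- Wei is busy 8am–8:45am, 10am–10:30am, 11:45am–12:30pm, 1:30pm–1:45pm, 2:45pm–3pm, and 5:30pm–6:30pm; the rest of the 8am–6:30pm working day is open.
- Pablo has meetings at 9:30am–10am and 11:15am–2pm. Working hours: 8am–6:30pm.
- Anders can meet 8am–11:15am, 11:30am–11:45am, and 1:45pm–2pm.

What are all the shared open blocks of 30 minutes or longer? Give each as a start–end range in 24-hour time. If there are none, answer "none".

08:45–09:30, 10:30–11:15

Wei free within 08:00–18:30: 08:45–10:00, 10:30–11:45, 12:30–13:30, 13:45–14:45, 15:00–17:30.
Pablo free within 08:00–18:30: 08:00–09:30, 10:00–11:15, 14:00–18:30.
Wei ∩ Pablo: 08:45–09:30, 10:30–11:15, 14:00–14:45, 15:00–17:30.
Wei ∩ Pablo ∩ Anders: 08:45–09:30, 10:30–11:15.
Windows ≥ 30 min: 08:45–09:30, 10:30–11:15.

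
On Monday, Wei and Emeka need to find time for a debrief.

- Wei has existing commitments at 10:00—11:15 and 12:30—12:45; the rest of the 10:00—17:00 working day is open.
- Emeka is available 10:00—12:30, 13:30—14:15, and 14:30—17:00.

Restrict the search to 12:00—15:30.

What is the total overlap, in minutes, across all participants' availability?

135 minutes

Wei free within 10:00–17:00: 11:15–12:30, 12:45–17:00.
Wei ∩ Emeka: 11:15–12:30, 13:30–14:15, 14:30–17:00.
Restricted to 12:00–15:30: 12:00–12:30, 13:30–14:15, 14:30–15:30.
Total common minutes: 30 + 45 + 60 = 135.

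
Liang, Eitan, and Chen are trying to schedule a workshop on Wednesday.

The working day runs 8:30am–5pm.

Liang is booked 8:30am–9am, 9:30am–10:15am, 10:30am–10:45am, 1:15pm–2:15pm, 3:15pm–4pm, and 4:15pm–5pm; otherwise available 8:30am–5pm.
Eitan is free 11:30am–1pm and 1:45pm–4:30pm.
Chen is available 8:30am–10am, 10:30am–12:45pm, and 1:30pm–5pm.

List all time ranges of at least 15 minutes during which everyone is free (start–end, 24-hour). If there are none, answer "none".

Liang free within 08:30–17:00: 09:00–09:30, 10:15–10:30, 10:45–13:15, 14:15–15:15, 16:00–16:15.
Liang ∩ Eitan: 11:30–13:00, 14:15–15:15, 16:00–16:15.
Liang ∩ Eitan ∩ Chen: 11:30–12:45, 14:15–15:15, 16:00–16:15.
Windows ≥ 15 min: 11:30–12:45, 14:15–15:15, 16:00–16:15.

11:30–12:45, 14:15–15:15, 16:00–16:15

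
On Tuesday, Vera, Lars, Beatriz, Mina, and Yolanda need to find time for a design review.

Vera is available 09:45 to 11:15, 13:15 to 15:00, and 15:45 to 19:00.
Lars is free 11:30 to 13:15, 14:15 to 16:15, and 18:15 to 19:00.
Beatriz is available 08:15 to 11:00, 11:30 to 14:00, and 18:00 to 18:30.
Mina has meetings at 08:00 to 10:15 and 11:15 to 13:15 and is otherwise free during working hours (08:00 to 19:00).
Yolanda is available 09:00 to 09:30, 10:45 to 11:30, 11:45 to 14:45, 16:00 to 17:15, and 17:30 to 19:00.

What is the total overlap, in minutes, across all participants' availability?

15 minutes

Mina free within 08:00–19:00: 10:15–11:15, 13:15–19:00.
Vera ∩ Lars: 14:15–15:00, 15:45–16:15, 18:15–19:00.
Vera ∩ Lars ∩ Beatriz: 18:15–18:30.
Vera ∩ Lars ∩ Beatriz ∩ Mina: 18:15–18:30.
Vera ∩ Lars ∩ Beatriz ∩ Mina ∩ Yolanda: 18:15–18:30.
Total common minutes: 15.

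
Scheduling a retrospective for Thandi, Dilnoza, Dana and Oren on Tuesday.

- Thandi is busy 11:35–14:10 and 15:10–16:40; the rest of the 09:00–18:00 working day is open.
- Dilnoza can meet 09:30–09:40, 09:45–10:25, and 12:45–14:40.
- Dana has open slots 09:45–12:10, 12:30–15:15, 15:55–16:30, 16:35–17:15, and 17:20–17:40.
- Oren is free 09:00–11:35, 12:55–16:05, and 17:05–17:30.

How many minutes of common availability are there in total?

Thandi free within 09:00–18:00: 09:00–11:35, 14:10–15:10, 16:40–18:00.
Thandi ∩ Dilnoza: 09:30–09:40, 09:45–10:25, 14:10–14:40.
Thandi ∩ Dilnoza ∩ Dana: 09:45–10:25, 14:10–14:40.
Thandi ∩ Dilnoza ∩ Dana ∩ Oren: 09:45–10:25, 14:10–14:40.
Total common minutes: 40 + 30 = 70.

70 minutes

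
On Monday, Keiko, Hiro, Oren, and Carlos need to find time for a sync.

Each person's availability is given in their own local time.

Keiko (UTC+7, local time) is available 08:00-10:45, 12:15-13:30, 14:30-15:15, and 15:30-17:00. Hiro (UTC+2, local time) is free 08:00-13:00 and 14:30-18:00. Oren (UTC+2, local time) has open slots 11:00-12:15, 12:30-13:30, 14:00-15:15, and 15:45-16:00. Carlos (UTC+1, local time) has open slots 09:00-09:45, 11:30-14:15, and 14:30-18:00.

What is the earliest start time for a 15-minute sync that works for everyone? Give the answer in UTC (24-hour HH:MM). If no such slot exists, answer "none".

Keiko → UTC: 01:00–03:45, 05:15–06:30, 07:30–08:15, 08:30–10:00.
Hiro → UTC: 06:00–11:00, 12:30–16:00.
Oren → UTC: 09:00–10:15, 10:30–11:30, 12:00–13:15, 13:45–14:00.
Carlos → UTC: 08:00–08:45, 10:30–13:15, 13:30–17:00.
Keiko ∩ Hiro: 06:00–06:30, 07:30–08:15, 08:30–10:00.
Keiko ∩ Hiro ∩ Oren: 09:00–10:00.
Keiko ∩ Hiro ∩ Oren ∩ Carlos: (none).
Windows ≥ 15 min: (none).

none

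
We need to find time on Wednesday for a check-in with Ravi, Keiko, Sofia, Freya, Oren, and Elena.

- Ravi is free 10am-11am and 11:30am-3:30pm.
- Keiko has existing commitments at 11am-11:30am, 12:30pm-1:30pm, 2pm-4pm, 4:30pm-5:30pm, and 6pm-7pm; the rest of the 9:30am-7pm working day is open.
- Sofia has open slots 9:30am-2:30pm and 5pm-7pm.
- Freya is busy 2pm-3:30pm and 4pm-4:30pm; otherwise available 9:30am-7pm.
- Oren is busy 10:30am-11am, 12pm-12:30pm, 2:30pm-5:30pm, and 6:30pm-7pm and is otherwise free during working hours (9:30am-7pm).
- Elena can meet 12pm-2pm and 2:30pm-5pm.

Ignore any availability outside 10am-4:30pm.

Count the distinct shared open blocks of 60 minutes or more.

0

Keiko free within 09:30–19:00: 09:30–11:00, 11:30–12:30, 13:30–14:00, 16:00–16:30, 17:30–18:00.
Freya free within 09:30–19:00: 09:30–14:00, 15:30–16:00, 16:30–19:00.
Oren free within 09:30–19:00: 09:30–10:30, 11:00–12:00, 12:30–14:30, 17:30–18:30.
Ravi ∩ Keiko: 10:00–11:00, 11:30–12:30, 13:30–14:00.
Ravi ∩ Keiko ∩ Sofia: 10:00–11:00, 11:30–12:30, 13:30–14:00.
Ravi ∩ Keiko ∩ Sofia ∩ Freya: 10:00–11:00, 11:30–12:30, 13:30–14:00.
Ravi ∩ Keiko ∩ Sofia ∩ Freya ∩ Oren: 10:00–10:30, 11:30–12:00, 13:30–14:00.
Ravi ∩ Keiko ∩ Sofia ∩ Freya ∩ Oren ∩ Elena: 13:30–14:00.
Restricted to 10:00–16:30: 13:30–14:00.
Windows ≥ 60 min: (none).
That's 0 windows.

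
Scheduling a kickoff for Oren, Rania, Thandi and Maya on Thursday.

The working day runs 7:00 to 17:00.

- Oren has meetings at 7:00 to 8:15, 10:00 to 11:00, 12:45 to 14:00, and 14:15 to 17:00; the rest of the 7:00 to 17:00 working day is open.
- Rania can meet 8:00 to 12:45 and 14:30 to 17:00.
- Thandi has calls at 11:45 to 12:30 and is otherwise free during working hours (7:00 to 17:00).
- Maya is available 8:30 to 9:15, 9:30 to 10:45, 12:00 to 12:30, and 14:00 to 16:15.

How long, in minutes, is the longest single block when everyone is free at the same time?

45 minutes

Oren free within 07:00–17:00: 08:15–10:00, 11:00–12:45, 14:00–14:15.
Thandi free within 07:00–17:00: 07:00–11:45, 12:30–17:00.
Oren ∩ Rania: 08:15–10:00, 11:00–12:45.
Oren ∩ Rania ∩ Thandi: 08:15–10:00, 11:00–11:45, 12:30–12:45.
Oren ∩ Rania ∩ Thandi ∩ Maya: 08:30–09:15, 09:30–10:00.
Common window lengths: 45, 30 min; longest is 45.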